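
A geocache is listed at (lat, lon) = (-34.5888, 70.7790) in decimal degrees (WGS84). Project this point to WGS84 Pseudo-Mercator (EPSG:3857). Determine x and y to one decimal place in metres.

x 7879082.2 m, y -4108140.2 m

Web Mercator is spherical with R = a = 6378137 m.
x = R·λ = 6378137 × 1.235326591 = 7879082.239 m.
y = R·ln tan(π/4 + φ/2) = 6378137 × -0.644097198 = -4108140.168 m.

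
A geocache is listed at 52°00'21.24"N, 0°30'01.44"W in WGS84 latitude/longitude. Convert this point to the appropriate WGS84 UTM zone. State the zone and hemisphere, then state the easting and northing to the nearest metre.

Zone 30N: E 671563 m, N 5764644 m

Longitude -0.5004° lies in the 6° band [-6°, 0°), giving zone 30; latitude is north of the equator, so 30N.
Zone 30 central meridian λ₀ = 6×30 − 183 = -3°; Δλ = +2.4996°.
Transverse Mercator on WGS84 with k₀ = 0.9996 gives E = 671563.200 m, N = 5764644.487 m.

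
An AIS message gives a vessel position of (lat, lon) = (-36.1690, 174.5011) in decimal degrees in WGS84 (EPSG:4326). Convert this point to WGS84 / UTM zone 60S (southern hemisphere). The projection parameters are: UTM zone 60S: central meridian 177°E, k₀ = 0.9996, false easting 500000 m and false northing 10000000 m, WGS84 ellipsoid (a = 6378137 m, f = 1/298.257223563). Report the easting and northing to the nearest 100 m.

E 275200 m, N 5994400 m

Zone 60 central meridian λ₀ = 6×60 − 183 = 177°; Δλ = -2.4989°.
Transverse Mercator on WGS84 with k₀ = 0.9996 gives E = 275239.788 m, N = 5994413.021 m.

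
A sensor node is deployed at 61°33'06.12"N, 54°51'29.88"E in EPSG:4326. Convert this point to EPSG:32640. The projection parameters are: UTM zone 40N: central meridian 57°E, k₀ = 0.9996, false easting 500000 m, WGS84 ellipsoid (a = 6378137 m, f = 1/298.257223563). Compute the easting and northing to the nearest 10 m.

Zone 40 central meridian λ₀ = 6×40 − 183 = 57°; Δλ = -2.1417°.
Transverse Mercator on WGS84 with k₀ = 0.9996 gives E = 386193.266 m, N = 6826111.226 m.

E 386190 m, N 6826110 m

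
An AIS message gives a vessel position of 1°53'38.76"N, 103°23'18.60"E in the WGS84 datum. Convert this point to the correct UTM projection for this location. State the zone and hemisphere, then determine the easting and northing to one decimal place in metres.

Zone 48N: E 320754.0 m, N 209439.1 m

Longitude 103.3885° lies in the 6° band [102°, 108°), giving zone 48; latitude is north of the equator, so 48N.
Zone 48 central meridian λ₀ = 6×48 − 183 = 105°; Δλ = -1.6115°.
Transverse Mercator on WGS84 with k₀ = 0.9996 gives E = 320753.976 m, N = 209439.059 m.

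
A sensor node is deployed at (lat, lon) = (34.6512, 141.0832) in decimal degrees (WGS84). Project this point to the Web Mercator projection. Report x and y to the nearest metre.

x 15705310 m, y 4116581 m

Web Mercator is spherical with R = a = 6378137 m.
x = R·λ = 6378137 × 2.462366359 = 15705309.983 m.
y = R·ln tan(π/4 + φ/2) = 6378137 × 0.645420609 = 4116581.066 m.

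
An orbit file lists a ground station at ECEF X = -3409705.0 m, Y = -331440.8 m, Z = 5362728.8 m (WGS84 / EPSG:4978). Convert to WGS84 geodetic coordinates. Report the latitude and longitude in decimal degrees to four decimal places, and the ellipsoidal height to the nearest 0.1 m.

lat 57.6034°, lon -174.4480°, h 624.8 m

λ = atan2(Y, X) = -174.44799941°; p = √(X²+Y²) = 3425776.0 m.
Bowring's method on WGS84 (a = 6378137 m, b = 6356752.314 m) gives φ = 57.60340009°, h = 624.833 m.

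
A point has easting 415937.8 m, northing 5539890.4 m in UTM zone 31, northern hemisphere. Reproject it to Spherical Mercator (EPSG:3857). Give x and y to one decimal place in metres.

x 203369.6 m, y 6447211.0 m

Unproject from UTM 31N (λ₀ = 3°) → φ = 50.00539978°, λ = 1.82690020°.
Web Mercator (R = 6378137 m): x = 203369.600 m, y = 6447211.040 m.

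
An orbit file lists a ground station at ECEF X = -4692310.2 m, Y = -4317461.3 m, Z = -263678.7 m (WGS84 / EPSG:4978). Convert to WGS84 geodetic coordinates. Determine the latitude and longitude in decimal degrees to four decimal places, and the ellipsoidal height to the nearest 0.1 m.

lat -2.3839°, lon -137.3824°, h 3731.2 m

λ = atan2(Y, X) = -137.38240012°; p = √(X²+Y²) = 6376382.0 m.
Bowring's method on WGS84 (a = 6378137 m, b = 6356752.314 m) gives φ = -2.38390005°, h = 3731.210 m.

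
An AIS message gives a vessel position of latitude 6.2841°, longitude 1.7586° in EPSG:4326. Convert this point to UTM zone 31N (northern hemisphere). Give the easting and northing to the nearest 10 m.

Zone 31 central meridian λ₀ = 6×31 − 183 = 3°; Δλ = -1.2414°.
Transverse Mercator on WGS84 with k₀ = 0.9996 gives E = 362677.209 m, N = 694772.620 m.

E 362680 m, N 694770 m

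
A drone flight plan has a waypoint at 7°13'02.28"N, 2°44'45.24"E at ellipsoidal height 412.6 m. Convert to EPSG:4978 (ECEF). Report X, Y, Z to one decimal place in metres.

X 6321079.4 m, Y 303169.8 m, Z 796032.8 m

WGS84: a = 6378137 m, e² = 0.006694380; N(φ) = a/√(1−e²sin²φ) = 6378473.988 m.
X = (N+h)·cosφ·cosλ = 6321079.378 m; Y = (N+h)·cosφ·sinλ = 303169.846 m; Z = (N(1−e²)+h)·sinφ = 796032.801 m.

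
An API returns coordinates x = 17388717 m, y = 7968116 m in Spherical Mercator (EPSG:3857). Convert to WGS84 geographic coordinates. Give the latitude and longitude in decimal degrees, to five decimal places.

lat 58.00380°, lon 156.20550°

R = 6378137 m. λ = x/R = 156.20550252°.
φ = 2·arctan(exp(y/R)) − 90° = 2·arctan(3.48785) − 90° = 58.00380077°.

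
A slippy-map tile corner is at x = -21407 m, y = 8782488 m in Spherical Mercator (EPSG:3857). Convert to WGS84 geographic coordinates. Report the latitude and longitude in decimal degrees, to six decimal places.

lat 61.675001°, lon -0.192302°

R = 6378137 m. λ = x/R = -0.19230235°.
φ = 2·arctan(exp(y/R)) − 90° = 2·arctan(3.96287) − 90° = 61.67500144°.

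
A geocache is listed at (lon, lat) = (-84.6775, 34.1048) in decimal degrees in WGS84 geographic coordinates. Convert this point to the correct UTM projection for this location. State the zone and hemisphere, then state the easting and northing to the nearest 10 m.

Longitude -84.6775° lies in the 6° band [-90°, -84°), giving zone 16; latitude is north of the equator, so 16N.
Zone 16 central meridian λ₀ = 6×16 − 183 = -87°; Δλ = +2.3225°.
Transverse Mercator on WGS84 with k₀ = 0.9996 gives E = 714236.045 m, N = 3776211.519 m.

Zone 16N: E 714240 m, N 3776210 m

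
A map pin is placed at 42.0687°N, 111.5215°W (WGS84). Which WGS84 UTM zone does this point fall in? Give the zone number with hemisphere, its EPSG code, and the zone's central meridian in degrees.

UTM zone = ⌊(λ + 180)/6⌋ + 1; -111.5215° ∈ [-114°, -108°) → zone 12.
Hemisphere: N (φ ≥ 0).
Central meridian λ₀ = 6×12 − 183 = -111°.
EPSG code: 32612.

Zone 12N (EPSG:32612), central meridian -111°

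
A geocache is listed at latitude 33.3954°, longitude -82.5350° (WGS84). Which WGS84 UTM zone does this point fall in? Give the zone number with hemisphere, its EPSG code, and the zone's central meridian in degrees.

UTM zone = ⌊(λ + 180)/6⌋ + 1; -82.5350° ∈ [-84°, -78°) → zone 17.
Hemisphere: N (φ ≥ 0).
Central meridian λ₀ = 6×17 − 183 = -81°.
EPSG code: 32617.

Zone 17N (EPSG:32617), central meridian -81°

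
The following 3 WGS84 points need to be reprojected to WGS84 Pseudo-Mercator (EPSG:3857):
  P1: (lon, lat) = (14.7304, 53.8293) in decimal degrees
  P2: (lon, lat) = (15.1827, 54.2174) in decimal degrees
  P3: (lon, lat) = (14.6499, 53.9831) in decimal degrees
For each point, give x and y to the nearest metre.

Web Mercator: x = R·λ, y = R·ln tan(π/4+φ/2), R = 6378137 m.
P1 (53.8293°, 14.7304°) → (1639780.627, 7137893.813) m.
P2 (54.2174°, 15.1827°) → (1690130.433, 7211437.239) m.
P3 (53.9831°, 14.6499°) → (1630819.408, 7166956.286) m.

P1: x 1639781 m, y 7137894 m; P2: x 1690130 m, y 7211437 m; P3: x 1630819 m, y 7166956 m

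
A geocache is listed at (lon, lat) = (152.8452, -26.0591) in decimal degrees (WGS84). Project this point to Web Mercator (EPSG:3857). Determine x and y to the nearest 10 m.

x 17014650 m, y -3006400 m

Web Mercator is spherical with R = a = 6378137 m.
x = R·λ = 6378137 × 2.667651986 = 17014649.834 m.
y = R·ln tan(π/4 + φ/2) = 6378137 × -0.471360614 = -3006402.575 m.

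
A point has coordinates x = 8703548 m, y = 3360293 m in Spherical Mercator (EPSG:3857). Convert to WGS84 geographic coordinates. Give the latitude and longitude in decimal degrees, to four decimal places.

R = 6378137 m. λ = x/R = 78.18530194°.
φ = 2·arctan(exp(y/R)) − 90° = 2·arctan(1.69358) − 90° = 28.87930330°.

lat 28.8793°, lon 78.1853°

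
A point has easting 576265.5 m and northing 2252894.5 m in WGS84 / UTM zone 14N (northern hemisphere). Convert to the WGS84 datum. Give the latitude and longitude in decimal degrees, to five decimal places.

Zone 14N: λ₀ = -99°, k₀ = 0.9996, false easting 500000 m.
Meridian distance M = (N − FN)/k₀ = 2253796.0 m.
Inverse transverse Mercator on WGS84 gives φ = 20.37270009°, λ = -98.26920046°.

lat 20.37270°, lon -98.26920°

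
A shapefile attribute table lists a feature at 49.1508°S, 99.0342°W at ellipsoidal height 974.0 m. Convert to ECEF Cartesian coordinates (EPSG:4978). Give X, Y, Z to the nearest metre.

X -656423 m, Y -4128542 m, Z -4802281 m

WGS84: a = 6378137 m, e² = 0.006694380; N(φ) = a/√(1−e²sin²φ) = 6390387.838 m.
X = (N+h)·cosφ·cosλ = -656423.181 m; Y = (N+h)·cosφ·sinλ = -4128541.816 m; Z = (N(1−e²)+h)·sinφ = -4802281.380 m.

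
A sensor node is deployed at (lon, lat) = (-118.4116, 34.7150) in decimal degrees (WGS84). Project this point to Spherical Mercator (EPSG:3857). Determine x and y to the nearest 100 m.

x -13181500 m, y 4125200 m

Web Mercator is spherical with R = a = 6378137 m.
x = R·λ = 6378137 × -2.066672293 = -13181519.016 m.
y = R·ln tan(π/4 + φ/2) = 6378137 × 0.646774742 = 4125217.915 m.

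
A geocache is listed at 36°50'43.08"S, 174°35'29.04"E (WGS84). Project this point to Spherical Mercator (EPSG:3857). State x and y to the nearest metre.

Web Mercator is spherical with R = a = 6378137 m.
x = R·λ = 6378137 × 3.047194776 = 19435425.745 m.
y = R·ln tan(π/4 + φ/2) = 6378137 × -0.692610630 = -4417565.483 m.

x 19435426 m, y -4417565 m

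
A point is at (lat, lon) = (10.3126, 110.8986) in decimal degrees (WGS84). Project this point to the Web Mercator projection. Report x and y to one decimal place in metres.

Web Mercator is spherical with R = a = 6378137 m.
x = R·λ = 6378137 × 1.935545706 = 12345175.682 m.
y = R·ln tan(π/4 + φ/2) = 6378137 × 0.180968589 = 1154242.453 m.

x 12345175.7 m, y 1154242.5 m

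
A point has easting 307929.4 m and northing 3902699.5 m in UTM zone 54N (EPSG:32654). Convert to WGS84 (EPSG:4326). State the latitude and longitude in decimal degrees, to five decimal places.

lat 35.24900°, lon 138.88890°

Zone 54N: λ₀ = 141°, k₀ = 0.9996, false easting 500000 m.
Meridian distance M = (N − FN)/k₀ = 3904261.2 m.
Inverse transverse Mercator on WGS84 gives φ = 35.24900002°, λ = 138.88890009°.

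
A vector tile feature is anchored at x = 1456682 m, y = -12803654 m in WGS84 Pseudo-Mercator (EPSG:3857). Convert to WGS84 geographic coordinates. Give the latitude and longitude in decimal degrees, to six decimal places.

R = 6378137 m. λ = x/R = 13.08559705°.
φ = 2·arctan(exp(y/R)) − 90° = 2·arctan(0.13433) − 90° = -74.69810022°.

lat -74.698100°, lon 13.085597°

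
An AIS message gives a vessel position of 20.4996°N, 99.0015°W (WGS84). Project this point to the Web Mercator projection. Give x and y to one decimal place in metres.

x -11020796.6 m, y 2332310.3 m

Web Mercator is spherical with R = a = 6378137 m.
x = R·λ = 6378137 × -1.727902139 = -11020796.568 m.
y = R·ln tan(π/4 + φ/2) = 6378137 × 0.365672652 = 2332310.274 m.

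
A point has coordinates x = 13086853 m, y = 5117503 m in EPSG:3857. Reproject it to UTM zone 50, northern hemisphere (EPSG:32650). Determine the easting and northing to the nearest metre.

E 546688 m, N 4617631 m

Web Mercator inverse (R = 6378137 m) → φ = 41.70909900°, λ = 117.56120071°.
UTM 50N forward: E = 546688.476 m, N = 4617630.777 m.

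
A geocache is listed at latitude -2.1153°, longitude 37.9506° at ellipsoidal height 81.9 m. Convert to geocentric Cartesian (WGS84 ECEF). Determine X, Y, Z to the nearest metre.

X 5026085 m, Y 3919834 m, Z -233849 m

WGS84: a = 6378137 m, e² = 0.006694380; N(φ) = a/√(1−e²sin²φ) = 6378166.086 m.
X = (N+h)·cosφ·cosλ = 5026084.582 m; Y = (N+h)·cosφ·sinλ = 3919833.713 m; Z = (N(1−e²)+h)·sinφ = -233848.725 m.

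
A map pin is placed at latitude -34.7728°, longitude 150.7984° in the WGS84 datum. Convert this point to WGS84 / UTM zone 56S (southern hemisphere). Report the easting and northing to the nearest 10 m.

E 298530 m, N 6149940 m

Zone 56 central meridian λ₀ = 6×56 − 183 = 153°; Δλ = -2.2016°.
Transverse Mercator on WGS84 with k₀ = 0.9996 gives E = 298529.166 m, N = 6149943.841 m.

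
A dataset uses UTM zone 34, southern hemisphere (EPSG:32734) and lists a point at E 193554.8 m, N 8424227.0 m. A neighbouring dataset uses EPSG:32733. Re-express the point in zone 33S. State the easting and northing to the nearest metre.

UTM 34S → geographic: φ = -14.23669956°, λ = 18.16039983°.
UTM 33S (λ₀ = 15°) forward: E = 841094.913 m, N = 8423780.406 m.

E 841095 m, N 8423780 m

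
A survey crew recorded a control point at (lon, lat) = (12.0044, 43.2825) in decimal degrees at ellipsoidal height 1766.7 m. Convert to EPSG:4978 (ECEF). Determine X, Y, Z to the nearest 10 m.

WGS84: a = 6378137 m, e² = 0.006694380; N(φ) = a/√(1−e²sin²φ) = 6388195.592 m.
X = (N+h)·cosφ·cosλ = 4550051.963 m; Y = (N+h)·cosφ·sinλ = 967508.612 m; Z = (N(1−e²)+h)·sinφ = 4351613.294 m.

X 4550050 m, Y 967510 m, Z 4351610 m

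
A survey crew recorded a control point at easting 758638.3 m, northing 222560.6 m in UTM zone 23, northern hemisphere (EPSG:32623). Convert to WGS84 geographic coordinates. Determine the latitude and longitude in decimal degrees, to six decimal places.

lat 2.011900°, lon -42.674900°

Zone 23N: λ₀ = -45°, k₀ = 0.9996, false easting 500000 m.
Meridian distance M = (N − FN)/k₀ = 222649.7 m.
Inverse transverse Mercator on WGS84 gives φ = 2.01189972°, λ = -42.67489994°.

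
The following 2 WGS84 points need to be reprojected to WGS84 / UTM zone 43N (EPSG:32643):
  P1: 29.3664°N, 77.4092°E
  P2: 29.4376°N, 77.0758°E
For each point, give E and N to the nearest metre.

UTM zone 43N: λ₀ = 75°, k₀ = 0.9996.
P1 (29.3664°, 77.4092°) → (733859.627, 3250992.735) m.
P2 (29.4376°, 77.0758°) → (701348.265, 3258262.626) m.

P1: E 733860 m, N 3250993 m; P2: E 701348 m, N 3258263 m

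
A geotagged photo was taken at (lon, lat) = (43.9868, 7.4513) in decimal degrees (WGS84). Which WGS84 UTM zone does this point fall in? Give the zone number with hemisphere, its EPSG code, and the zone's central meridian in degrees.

UTM zone = ⌊(λ + 180)/6⌋ + 1; 43.9868° ∈ [42°, 48°) → zone 38.
Hemisphere: N (φ ≥ 0).
Central meridian λ₀ = 6×38 − 183 = 45°.
EPSG code: 32638.

Zone 38N (EPSG:32638), central meridian 45°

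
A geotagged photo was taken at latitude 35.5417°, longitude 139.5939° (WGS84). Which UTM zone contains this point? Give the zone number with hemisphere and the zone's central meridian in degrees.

UTM zone = ⌊(λ + 180)/6⌋ + 1; 139.5939° ∈ [138°, 144°) → zone 54.
Hemisphere: N (φ ≥ 0).
Central meridian λ₀ = 6×54 − 183 = 141°.

Zone 54N, central meridian 141°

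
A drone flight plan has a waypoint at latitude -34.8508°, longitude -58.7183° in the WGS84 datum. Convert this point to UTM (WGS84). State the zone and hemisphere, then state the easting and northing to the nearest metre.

Longitude -58.7183° lies in the 6° band [-60°, -54°), giving zone 21; latitude is south of the equator, so 21S.
Zone 21 central meridian λ₀ = 6×21 − 183 = -57°; Δλ = -1.7183°.
Transverse Mercator on WGS84 with k₀ = 0.9996 gives E = 342909.965 m, N = 6142156.139 m.

Zone 21S: E 342910 m, N 6142156 m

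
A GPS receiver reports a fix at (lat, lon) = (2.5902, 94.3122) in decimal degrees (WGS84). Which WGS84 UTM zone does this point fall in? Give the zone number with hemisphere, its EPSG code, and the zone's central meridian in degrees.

UTM zone = ⌊(λ + 180)/6⌋ + 1; 94.3122° ∈ [90°, 96°) → zone 46.
Hemisphere: N (φ ≥ 0).
Central meridian λ₀ = 6×46 − 183 = 93°.
EPSG code: 32646.

Zone 46N (EPSG:32646), central meridian 93°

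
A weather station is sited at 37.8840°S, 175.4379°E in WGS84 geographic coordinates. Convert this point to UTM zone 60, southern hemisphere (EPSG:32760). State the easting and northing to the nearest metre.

Zone 60 central meridian λ₀ = 6×60 − 183 = 177°; Δλ = -1.5621°.
Transverse Mercator on WGS84 with k₀ = 0.9996 gives E = 362631.815 m, N = 5805905.242 m.

E 362632 m, N 5805905 m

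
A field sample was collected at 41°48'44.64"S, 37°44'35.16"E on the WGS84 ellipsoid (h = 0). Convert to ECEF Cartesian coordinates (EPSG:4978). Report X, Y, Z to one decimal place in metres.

X 3764757.8 m, Y 2914261.9 m, Z -4230096.1 m

WGS84: a = 6378137 m, e² = 0.006694380; N(φ) = a/√(1−e²sin²φ) = 6387647.373 m.
X = (N+h)·cosφ·cosλ = 3764757.843 m; Y = (N+h)·cosφ·sinλ = 2914261.8502 m; Z = (N(1−e²)+h)·sinφ = -4230096.125 m.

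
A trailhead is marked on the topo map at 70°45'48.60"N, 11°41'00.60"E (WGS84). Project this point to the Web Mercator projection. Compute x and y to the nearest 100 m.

Web Mercator is spherical with R = a = 6378137 m.
x = R·λ = 6378137 × 0.203915543 = 1300601.271 m.
y = R·ln tan(π/4 + φ/2) = 6378137 × 1.775108910 = 11321887.816 m.

x 1300600 m, y 11321900 m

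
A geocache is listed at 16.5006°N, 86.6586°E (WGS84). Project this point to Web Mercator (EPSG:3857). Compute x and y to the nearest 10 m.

Web Mercator is spherical with R = a = 6378137 m.
x = R·λ = 6378137 × 1.512477895 = 9646791.225 m.
y = R·ln tan(π/4 + φ/2) = 6378137 × 0.292055271 = 1862768.533 m.

x 9646790 m, y 1862770 m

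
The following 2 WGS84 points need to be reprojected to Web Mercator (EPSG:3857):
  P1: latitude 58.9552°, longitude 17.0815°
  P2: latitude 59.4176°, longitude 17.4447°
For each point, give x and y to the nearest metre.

P1: x 1901504 m, y 8170710 m; P2: x 1941935 m, y 8271199 m

Web Mercator: x = R·λ, y = R·ln tan(π/4+φ/2), R = 6378137 m.
P1 (58.9552°, 17.0815°) → (1901503.882, 8170710.181) m.
P2 (59.4176°, 17.4447°) → (1941935.121, 8271198.976) m.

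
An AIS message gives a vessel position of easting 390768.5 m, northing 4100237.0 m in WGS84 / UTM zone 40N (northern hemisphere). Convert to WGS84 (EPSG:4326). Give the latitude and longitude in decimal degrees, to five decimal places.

lat 37.04200°, lon 55.77170°

Zone 40N: λ₀ = 57°, k₀ = 0.9996, false easting 500000 m.
Meridian distance M = (N − FN)/k₀ = 4101877.8 m.
Inverse transverse Mercator on WGS84 gives φ = 37.04200033°, λ = 55.77169976°.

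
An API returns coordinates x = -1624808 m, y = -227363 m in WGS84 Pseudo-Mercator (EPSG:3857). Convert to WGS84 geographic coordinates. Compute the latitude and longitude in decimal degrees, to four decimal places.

R = 6378137 m. λ = x/R = -14.59589860°.
φ = 2·arctan(exp(y/R)) − 90° = 2·arctan(0.96498) − 90° = -2.04200415°.

lat -2.0420°, lon -14.5959°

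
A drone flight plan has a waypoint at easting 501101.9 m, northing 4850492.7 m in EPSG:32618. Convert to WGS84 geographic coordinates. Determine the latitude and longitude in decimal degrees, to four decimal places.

Zone 18N: λ₀ = -75°, k₀ = 0.9996, false easting 500000 m.
Meridian distance M = (N − FN)/k₀ = 4852433.7 m.
Inverse transverse Mercator on WGS84 gives φ = 43.80749962°, λ = -74.98630038°.

lat 43.8075°, lon -74.9863°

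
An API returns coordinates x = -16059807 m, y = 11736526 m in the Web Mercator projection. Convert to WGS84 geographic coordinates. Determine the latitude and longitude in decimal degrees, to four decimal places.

lat 71.9537°, lon -144.2677°

R = 6378137 m. λ = x/R = -144.26770088°.
φ = 2·arctan(exp(y/R)) − 90° = 2·arctan(6.29728) − 90° = 71.95369909°.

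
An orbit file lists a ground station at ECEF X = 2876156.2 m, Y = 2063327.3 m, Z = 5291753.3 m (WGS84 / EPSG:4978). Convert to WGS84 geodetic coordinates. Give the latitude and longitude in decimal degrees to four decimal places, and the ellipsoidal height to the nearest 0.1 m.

lat 56.3985°, lon 35.6553°, h 3154.2 m

λ = atan2(Y, X) = 35.65529985°; p = √(X²+Y²) = 3539716.7 m.
Bowring's method on WGS84 (a = 6378137 m, b = 6356752.314 m) gives φ = 56.39850034°, h = 3154.171 m.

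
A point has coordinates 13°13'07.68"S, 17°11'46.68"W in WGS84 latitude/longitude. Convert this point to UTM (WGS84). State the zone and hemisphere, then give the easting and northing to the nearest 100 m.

Longitude -17.1963° lies in the 6° band [-18°, -12°), giving zone 28; latitude is south of the equator, so 28S.
Zone 28 central meridian λ₀ = 6×28 − 183 = -15°; Δλ = -2.1963°.
Transverse Mercator on WGS84 with k₀ = 0.9996 gives E = 261988.057 m, N = 8537624.278 m.

Zone 28S: E 262000 m, N 8537600 m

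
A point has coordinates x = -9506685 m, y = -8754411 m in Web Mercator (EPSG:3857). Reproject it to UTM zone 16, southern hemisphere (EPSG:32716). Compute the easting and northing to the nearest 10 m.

Web Mercator inverse (R = 6378137 m) → φ = -61.55509797°, λ = -85.40000437°.
UTM 16S forward: E = 585016.858 m, N = 3174336.918 m.

E 585020 m, N 3174340 m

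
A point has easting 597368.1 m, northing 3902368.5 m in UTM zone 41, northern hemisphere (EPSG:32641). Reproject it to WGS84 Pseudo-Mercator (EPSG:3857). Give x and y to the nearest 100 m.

x 7132300 m, y 4199200 m

Unproject from UTM 41N (λ₀ = 63°) → φ = 35.25969991°, λ = 64.07040036°.
Web Mercator (R = 6378137 m): x = 7132284.344 m, y = 4199229.570 m.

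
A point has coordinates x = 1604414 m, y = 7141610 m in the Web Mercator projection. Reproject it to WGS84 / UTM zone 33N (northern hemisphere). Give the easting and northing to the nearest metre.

E 461364 m, N 5966881 m

Web Mercator inverse (R = 6378137 m) → φ = 53.84899782°, λ = 14.41269618°.
UTM 33N forward: E = 461363.521 m, N = 5966881.196 m.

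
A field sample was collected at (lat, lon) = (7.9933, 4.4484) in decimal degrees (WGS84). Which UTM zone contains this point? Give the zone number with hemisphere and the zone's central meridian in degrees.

UTM zone = ⌊(λ + 180)/6⌋ + 1; 4.4484° ∈ [0°, 6°) → zone 31.
Hemisphere: N (φ ≥ 0).
Central meridian λ₀ = 6×31 − 183 = 3°.

Zone 31N, central meridian 3°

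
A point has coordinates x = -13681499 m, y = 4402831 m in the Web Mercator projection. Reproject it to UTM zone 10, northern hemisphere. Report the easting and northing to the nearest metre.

E 508660 m, N 4065957 m

Web Mercator inverse (R = 6378137 m) → φ = 36.73930288°, λ = -122.90299661°.
UTM 10N forward: E = 508660.358 m, N = 4065957.413 m.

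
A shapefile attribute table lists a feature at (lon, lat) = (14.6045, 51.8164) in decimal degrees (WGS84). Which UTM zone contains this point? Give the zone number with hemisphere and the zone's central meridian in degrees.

Zone 33N, central meridian 15°

UTM zone = ⌊(λ + 180)/6⌋ + 1; 14.6045° ∈ [12°, 18°) → zone 33.
Hemisphere: N (φ ≥ 0).
Central meridian λ₀ = 6×33 − 183 = 15°.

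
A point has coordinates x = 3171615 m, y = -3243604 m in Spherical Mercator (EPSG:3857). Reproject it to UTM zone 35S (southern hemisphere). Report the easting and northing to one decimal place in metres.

E 646675.9 m, N 6906621.7 m

Web Mercator inverse (R = 6378137 m) → φ = -27.95740028°, λ = 28.49110230°.
UTM 35S forward: E = 646675.902 m, N = 6906621.696 m.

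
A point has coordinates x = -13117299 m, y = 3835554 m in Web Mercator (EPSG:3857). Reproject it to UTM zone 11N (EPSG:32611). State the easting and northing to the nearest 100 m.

E 421600 m, N 3601600 m

Web Mercator inverse (R = 6378137 m) → φ = 32.54870374°, λ = -117.83470178°.
UTM 11N forward: E = 421629.919 m, N = 3601565.149 m.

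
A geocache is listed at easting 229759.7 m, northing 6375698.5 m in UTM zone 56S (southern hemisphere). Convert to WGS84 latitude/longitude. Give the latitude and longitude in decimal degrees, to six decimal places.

lat -32.723400°, lon 150.116600°

Zone 56S: λ₀ = 153°, k₀ = 0.9996, false easting 500000 m, false northing 10000000 m.
Meridian distance M = (N − FN)/k₀ = -3625751.8 m.
Inverse transverse Mercator on WGS84 gives φ = -32.72339973°, λ = 150.11659991°.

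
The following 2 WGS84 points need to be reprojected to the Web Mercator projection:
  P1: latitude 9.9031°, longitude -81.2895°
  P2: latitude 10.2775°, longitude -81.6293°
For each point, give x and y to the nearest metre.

P1: x -9049106 m, y 1107938 m; P2: x -9086932 m, y 1150271 m

Web Mercator: x = R·λ, y = R·ln tan(π/4+φ/2), R = 6378137 m.
P1 (9.9031°, -81.2895°) → (-9049105.747, 1107938.339) m.
P2 (10.2775°, -81.6293°) → (-9086932.110, 1150271.204) m.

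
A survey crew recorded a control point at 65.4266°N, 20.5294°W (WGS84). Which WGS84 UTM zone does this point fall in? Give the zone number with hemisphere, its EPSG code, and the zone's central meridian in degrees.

Zone 27N (EPSG:32627), central meridian -21°

UTM zone = ⌊(λ + 180)/6⌋ + 1; -20.5294° ∈ [-24°, -18°) → zone 27.
Hemisphere: N (φ ≥ 0).
Central meridian λ₀ = 6×27 − 183 = -21°.
EPSG code: 32627.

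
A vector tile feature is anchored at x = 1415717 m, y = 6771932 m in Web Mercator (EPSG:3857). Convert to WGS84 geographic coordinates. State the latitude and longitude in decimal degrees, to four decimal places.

lat 51.8438°, lon 12.7176°

R = 6378137 m. λ = x/R = 12.71760219°.
φ = 2·arctan(exp(y/R)) − 90° = 2·arctan(2.89140) − 90° = 51.84380212°.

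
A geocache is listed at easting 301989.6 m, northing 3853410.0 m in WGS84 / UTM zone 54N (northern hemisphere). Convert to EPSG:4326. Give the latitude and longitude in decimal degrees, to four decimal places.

Zone 54N: λ₀ = 141°, k₀ = 0.9996, false easting 500000 m.
Meridian distance M = (N − FN)/k₀ = 3854952.0 m.
Inverse transverse Mercator on WGS84 gives φ = 34.80370031°, λ = 138.83540041°.

lat 34.8037°, lon 138.8354°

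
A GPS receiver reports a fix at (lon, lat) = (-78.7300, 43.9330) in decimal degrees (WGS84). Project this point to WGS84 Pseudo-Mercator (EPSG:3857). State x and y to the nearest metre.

Web Mercator is spherical with R = a = 6378137 m.
x = R·λ = 6378137 × -1.374097720 = -8764183.510 m.
y = R·ln tan(π/4 + φ/2) = 6378137 × 0.855277901 = 5455079.627 m.

x -8764184 m, y 5455080 m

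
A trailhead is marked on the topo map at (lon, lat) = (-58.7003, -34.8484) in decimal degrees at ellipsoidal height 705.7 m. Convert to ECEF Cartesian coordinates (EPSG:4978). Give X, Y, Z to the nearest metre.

WGS84: a = 6378137 m, e² = 0.006694380; N(φ) = a/√(1−e²sin²φ) = 6385118.971 m.
X = (N+h)·cosφ·cosλ = 2722586.270 m; Y = (N+h)·cosφ·sinλ = -4477920.572 m; Z = (N(1−e²)+h)·sinφ = -3624480.594 m.

X 2722586 m, Y -4477921 m, Z -3624481 m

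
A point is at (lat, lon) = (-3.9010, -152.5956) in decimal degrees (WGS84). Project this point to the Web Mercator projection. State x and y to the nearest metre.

x -16986864 m, y -434593 m

Web Mercator is spherical with R = a = 6378137 m.
x = R·λ = 6378137 × -2.663295644 = -16986864.489 m.
y = R·ln tan(π/4 + φ/2) = 6378137 × -0.068137958 = -434593.231 m.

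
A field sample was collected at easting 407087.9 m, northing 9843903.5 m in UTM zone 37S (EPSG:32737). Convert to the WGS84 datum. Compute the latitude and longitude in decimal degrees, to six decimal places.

lat -1.412100°, lon 38.164800°

Zone 37S: λ₀ = 39°, k₀ = 0.9996, false easting 500000 m, false northing 10000000 m.
Meridian distance M = (N − FN)/k₀ = -156159.0 m.
Inverse transverse Mercator on WGS84 gives φ = -1.41210014°, λ = 38.16480020°.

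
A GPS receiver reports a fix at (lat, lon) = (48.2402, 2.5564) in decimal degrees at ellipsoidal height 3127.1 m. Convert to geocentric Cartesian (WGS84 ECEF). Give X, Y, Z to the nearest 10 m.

WGS84: a = 6378137 m, e² = 0.006694380; N(φ) = a/√(1−e²sin²φ) = 6390049.459 m.
X = (N+h)·cosφ·cosλ = 4253677.336 m; Y = (N+h)·cosφ·sinλ = 189914.901 m; Z = (N(1−e²)+h)·sinφ = 4737038.772 m.

X 4253680 m, Y 189910 m, Z 4737040 m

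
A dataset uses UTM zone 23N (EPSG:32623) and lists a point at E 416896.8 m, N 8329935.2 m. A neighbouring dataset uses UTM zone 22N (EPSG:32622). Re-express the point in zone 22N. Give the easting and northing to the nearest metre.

UTM 23N → geographic: φ = 75.03859983°, λ = -47.88479853°.
UTM 22N (λ₀ = -51°) forward: E = 589735.021 m, N = 8330270.977 m.

E 589735 m, N 8330271 m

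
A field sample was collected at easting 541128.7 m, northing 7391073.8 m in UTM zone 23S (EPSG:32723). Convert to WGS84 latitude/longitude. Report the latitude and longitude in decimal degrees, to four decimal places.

lat -23.5903°, lon -44.5969°

Zone 23S: λ₀ = -45°, k₀ = 0.9996, false easting 500000 m, false northing 10000000 m.
Meridian distance M = (N − FN)/k₀ = -2609970.2 m.
Inverse transverse Mercator on WGS84 gives φ = -23.59030042°, λ = -44.59690018°.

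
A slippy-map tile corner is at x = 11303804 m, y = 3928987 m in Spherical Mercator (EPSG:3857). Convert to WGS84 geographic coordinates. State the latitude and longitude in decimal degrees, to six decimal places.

lat 33.253399°, lon 101.543799°

R = 6378137 m. λ = x/R = 101.54379902°.
φ = 2·arctan(exp(y/R)) − 90° = 2·arctan(1.85152) − 90° = 33.25339941°.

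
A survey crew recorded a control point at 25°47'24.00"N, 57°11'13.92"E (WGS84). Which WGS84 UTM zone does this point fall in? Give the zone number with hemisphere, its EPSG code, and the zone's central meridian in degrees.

UTM zone = ⌊(λ + 180)/6⌋ + 1; 57.1872° ∈ [54°, 60°) → zone 40.
Hemisphere: N (φ ≥ 0).
Central meridian λ₀ = 6×40 − 183 = 57°.
EPSG code: 32640.

Zone 40N (EPSG:32640), central meridian 57°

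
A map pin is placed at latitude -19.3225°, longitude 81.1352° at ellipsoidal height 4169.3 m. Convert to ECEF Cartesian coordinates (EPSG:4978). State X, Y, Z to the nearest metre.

X 928474 m, Y 5953035 m, Z -2098450 m

WGS84: a = 6378137 m, e² = 0.006694380; N(φ) = a/√(1−e²sin²φ) = 6380475.660 m.
X = (N+h)·cosφ·cosλ = 928473.721 m; Y = (N+h)·cosφ·sinλ = 5953034.514 m; Z = (N(1−e²)+h)·sinφ = -2098450.029 m.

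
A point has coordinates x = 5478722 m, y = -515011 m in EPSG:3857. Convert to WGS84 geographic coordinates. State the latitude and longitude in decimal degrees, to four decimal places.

lat -4.6214°, lon 49.2162°

R = 6378137 m. λ = x/R = 49.21619710°.
φ = 2·arctan(exp(y/R)) − 90° = 2·arctan(0.92243) − 90° = -4.62140335°.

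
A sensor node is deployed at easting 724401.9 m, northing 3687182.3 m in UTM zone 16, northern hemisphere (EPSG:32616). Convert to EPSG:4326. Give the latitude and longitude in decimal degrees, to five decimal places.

Zone 16N: λ₀ = -87°, k₀ = 0.9996, false easting 500000 m.
Meridian distance M = (N − FN)/k₀ = 3688657.8 m.
Inverse transverse Mercator on WGS84 gives φ = 33.30040033°, λ = -84.58990045°.

lat 33.30040°, lon -84.58990°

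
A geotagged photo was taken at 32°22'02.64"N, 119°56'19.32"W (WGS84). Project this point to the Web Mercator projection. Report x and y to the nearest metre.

x -13351515 m, y 3811635 m

Web Mercator is spherical with R = a = 6378137 m.
x = R·λ = 6378137 × -2.093325216 = -13351515.010 m.
y = R·ln tan(π/4 + φ/2) = 6378137 × 0.597609427 = 3811634.797 m.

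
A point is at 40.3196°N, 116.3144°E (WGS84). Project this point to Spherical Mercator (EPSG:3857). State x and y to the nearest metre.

Web Mercator is spherical with R = a = 6378137 m.
x = R·λ = 6378137 × 2.030069247 = 12948059.780 m.
y = R·ln tan(π/4 + φ/2) = 6378137 × 0.770208441 = 4912494.954 m.

x 12948060 m, y 4912495 m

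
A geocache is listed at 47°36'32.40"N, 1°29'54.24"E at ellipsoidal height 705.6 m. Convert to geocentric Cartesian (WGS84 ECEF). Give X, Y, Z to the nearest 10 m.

X 4306930 m, Y 112660 m, Z 4688200 m

WGS84: a = 6378137 m, e² = 0.006694380; N(φ) = a/√(1−e²sin²φ) = 6389814.198 m.
X = (N+h)·cosφ·cosλ = 4306928.194 m; Y = (N+h)·cosφ·sinλ = 112660.529 m; Z = (N(1−e²)+h)·sinφ = 4688197.713 m.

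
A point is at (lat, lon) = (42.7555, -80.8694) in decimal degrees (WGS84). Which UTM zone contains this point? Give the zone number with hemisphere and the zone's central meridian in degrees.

Zone 17N, central meridian -81°

UTM zone = ⌊(λ + 180)/6⌋ + 1; -80.8694° ∈ [-84°, -78°) → zone 17.
Hemisphere: N (φ ≥ 0).
Central meridian λ₀ = 6×17 − 183 = -81°.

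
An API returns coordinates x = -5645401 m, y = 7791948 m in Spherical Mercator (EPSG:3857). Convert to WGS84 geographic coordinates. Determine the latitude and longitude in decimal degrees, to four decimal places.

R = 6378137 m. λ = x/R = -50.71350003°.
φ = 2·arctan(exp(y/R)) − 90° = 2·arctan(3.39283) − 90° = 57.15540177°.

lat 57.1554°, lon -50.7135°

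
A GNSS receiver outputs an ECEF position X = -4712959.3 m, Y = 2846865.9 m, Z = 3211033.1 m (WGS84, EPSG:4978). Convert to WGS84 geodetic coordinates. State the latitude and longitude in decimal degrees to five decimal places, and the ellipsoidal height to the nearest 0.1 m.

lat 30.41770°, lon 148.86590°, h 1270.5 m

λ = atan2(Y, X) = 148.86589958°; p = √(X²+Y²) = 5506054.0 m.
Bowring's method on WGS84 (a = 6378137 m, b = 6356752.314 m) gives φ = 30.41769967°, h = 1270.466 m.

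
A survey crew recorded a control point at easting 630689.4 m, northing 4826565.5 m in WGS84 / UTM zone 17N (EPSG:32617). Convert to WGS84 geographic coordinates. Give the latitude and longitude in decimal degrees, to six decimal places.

lat 43.580600°, lon -79.381300°

Zone 17N: λ₀ = -81°, k₀ = 0.9996, false easting 500000 m.
Meridian distance M = (N − FN)/k₀ = 4828496.9 m.
Inverse transverse Mercator on WGS84 gives φ = 43.58059957°, λ = -79.38129998°.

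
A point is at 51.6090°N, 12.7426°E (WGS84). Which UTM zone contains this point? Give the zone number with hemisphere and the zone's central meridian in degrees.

UTM zone = ⌊(λ + 180)/6⌋ + 1; 12.7426° ∈ [12°, 18°) → zone 33.
Hemisphere: N (φ ≥ 0).
Central meridian λ₀ = 6×33 − 183 = 15°.

Zone 33N, central meridian 15°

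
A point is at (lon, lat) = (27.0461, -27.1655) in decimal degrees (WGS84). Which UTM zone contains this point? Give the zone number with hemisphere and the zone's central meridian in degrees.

Zone 35S, central meridian 27°

UTM zone = ⌊(λ + 180)/6⌋ + 1; 27.0461° ∈ [24°, 30°) → zone 35.
Hemisphere: S (φ < 0).
Central meridian λ₀ = 6×35 − 183 = 27°.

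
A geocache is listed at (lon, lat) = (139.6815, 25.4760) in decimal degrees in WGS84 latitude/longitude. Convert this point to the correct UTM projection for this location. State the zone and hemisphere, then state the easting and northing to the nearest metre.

Longitude 139.6815° lies in the 6° band [138°, 144°), giving zone 54; latitude is north of the equator, so 54N.
Zone 54 central meridian λ₀ = 6×54 − 183 = 141°; Δλ = -1.3185°.
Transverse Mercator on WGS84 with k₀ = 0.9996 gives E = 367460.295 m, N = 2818312.280 m.

Zone 54N: E 367460 m, N 2818312 m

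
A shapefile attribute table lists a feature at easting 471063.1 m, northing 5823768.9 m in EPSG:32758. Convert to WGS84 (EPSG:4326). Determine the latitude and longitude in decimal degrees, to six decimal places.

Zone 58S: λ₀ = 165°, k₀ = 0.9996, false easting 500000 m, false northing 10000000 m.
Meridian distance M = (N − FN)/k₀ = -4177902.3 m.
Inverse transverse Mercator on WGS84 gives φ = -37.73289960°, λ = 164.6716005002°.

lat -37.732900°, lon 164.671601°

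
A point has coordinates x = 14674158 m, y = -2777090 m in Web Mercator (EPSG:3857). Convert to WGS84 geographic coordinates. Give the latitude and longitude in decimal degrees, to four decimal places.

R = 6378137 m. λ = x/R = 131.82020413°.
φ = 2·arctan(exp(y/R)) − 90° = 2·arctan(0.64700) − 90° = -24.19419882°.

lat -24.1942°, lon 131.8202°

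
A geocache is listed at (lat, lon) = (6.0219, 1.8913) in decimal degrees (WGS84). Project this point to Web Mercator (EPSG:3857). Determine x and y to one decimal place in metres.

Web Mercator is spherical with R = a = 6378137 m.
x = R·λ = 6378137 × 0.033009412 = 210538.553 m.
y = R·ln tan(π/4 + φ/2) = 6378137 × 0.105296019 = 671592.432 m.

x 210538.6 m, y 671592.4 m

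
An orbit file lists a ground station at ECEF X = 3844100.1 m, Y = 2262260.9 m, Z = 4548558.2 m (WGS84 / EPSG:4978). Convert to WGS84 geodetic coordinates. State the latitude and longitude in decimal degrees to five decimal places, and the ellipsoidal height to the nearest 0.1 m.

λ = atan2(Y, X) = 30.47689976°; p = √(X²+Y²) = 4460373.3 m.
Bowring's method on WGS84 (a = 6378137 m, b = 6356752.314 m) gives φ = 45.75309988°, h = 3373.287 m.

lat 45.75310°, lon 30.47690°, h 3373.3 m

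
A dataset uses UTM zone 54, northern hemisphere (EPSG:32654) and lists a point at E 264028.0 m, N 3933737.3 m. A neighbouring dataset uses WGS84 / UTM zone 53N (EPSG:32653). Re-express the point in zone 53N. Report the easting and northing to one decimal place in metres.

UTM 54N → geographic: φ = 35.51920004°, λ = 138.39779992°.
UTM 53N (λ₀ = 135°) forward: E = 808142.814 m, N = 3935934.797 m.

E 808142.8 m, N 3935934.8 m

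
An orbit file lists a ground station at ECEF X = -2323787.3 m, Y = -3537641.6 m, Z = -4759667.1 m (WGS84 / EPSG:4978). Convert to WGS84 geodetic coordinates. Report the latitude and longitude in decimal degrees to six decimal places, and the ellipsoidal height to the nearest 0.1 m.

λ = atan2(Y, X) = -123.29989944°; p = √(X²+Y²) = 4232599.1 m.
Bowring's method on WGS84 (a = 6378137 m, b = 6356752.314 m) gives φ = -48.54540034°, h = 3236.519 m.

lat -48.545400°, lon -123.299899°, h 3236.5 m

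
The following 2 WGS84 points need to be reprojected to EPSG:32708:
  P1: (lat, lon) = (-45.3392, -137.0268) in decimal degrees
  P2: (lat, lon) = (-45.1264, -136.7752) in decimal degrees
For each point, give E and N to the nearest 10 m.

UTM zone 8S: λ₀ = -135°, k₀ = 0.9996.
P1 (-45.3392°, -137.0268°) → (341202.841, 4977369.485) m.
P2 (-45.1264°, -136.7752°) → (360395.118, 5001475.134) m.

P1: E 341200 m, N 4977370 m; P2: E 360400 m, N 5001480 m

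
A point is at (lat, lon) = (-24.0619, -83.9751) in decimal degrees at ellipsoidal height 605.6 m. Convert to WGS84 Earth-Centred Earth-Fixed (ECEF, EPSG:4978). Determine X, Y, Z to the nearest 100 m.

X 611700 m, Y -5795500 m, Z -2584800 m

WGS84: a = 6378137 m, e² = 0.006694380; N(φ) = a/√(1−e²sin²φ) = 6381688.960 m.
X = (N+h)·cosφ·cosλ = 611680.106 m; Y = (N+h)·cosφ·sinλ = -5795518.208 m; Z = (N(1−e²)+h)·sinφ = -2584792.064 m.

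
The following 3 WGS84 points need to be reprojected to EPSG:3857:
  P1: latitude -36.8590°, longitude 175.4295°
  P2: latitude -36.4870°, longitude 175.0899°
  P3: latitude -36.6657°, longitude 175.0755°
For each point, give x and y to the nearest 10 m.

P1: x 19528720 m, y -4419470 m; P2: x 19490920 m, y -4367840 m; P3: x 19489320 m, y -4392610 m

Web Mercator: x = R·λ, y = R·ln tan(π/4+φ/2), R = 6378137 m.
P1 (-36.8590°, 175.4295°) → (19528722.610, -4419471.386) m.
P2 (-36.4870°, 175.0899°) → (19490918.511, -4367840.399) m.
P3 (-36.6657°, 175.0755°) → (19489315.510, -4392611.553) m.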